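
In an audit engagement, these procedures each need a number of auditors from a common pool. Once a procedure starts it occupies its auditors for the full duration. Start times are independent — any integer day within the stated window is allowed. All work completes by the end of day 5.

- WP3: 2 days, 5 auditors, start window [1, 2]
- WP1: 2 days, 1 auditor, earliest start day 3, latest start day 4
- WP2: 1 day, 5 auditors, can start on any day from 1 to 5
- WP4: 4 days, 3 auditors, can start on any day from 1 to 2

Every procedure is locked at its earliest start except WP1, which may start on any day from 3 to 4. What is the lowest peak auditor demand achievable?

13

WP1@3: d1:13  d2:8  d3:4  d4:4  d5:0 → peak 13
WP1@4: d1:13  d2:8  d3:3  d4:4  d5:1 → peak 13
Best is WP1@3, peak 13.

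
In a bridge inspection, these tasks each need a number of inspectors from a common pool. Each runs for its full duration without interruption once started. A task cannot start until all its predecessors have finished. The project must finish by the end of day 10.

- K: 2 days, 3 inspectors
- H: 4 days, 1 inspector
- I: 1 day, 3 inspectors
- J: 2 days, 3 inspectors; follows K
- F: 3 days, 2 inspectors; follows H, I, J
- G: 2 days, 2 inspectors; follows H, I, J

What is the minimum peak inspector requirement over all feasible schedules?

4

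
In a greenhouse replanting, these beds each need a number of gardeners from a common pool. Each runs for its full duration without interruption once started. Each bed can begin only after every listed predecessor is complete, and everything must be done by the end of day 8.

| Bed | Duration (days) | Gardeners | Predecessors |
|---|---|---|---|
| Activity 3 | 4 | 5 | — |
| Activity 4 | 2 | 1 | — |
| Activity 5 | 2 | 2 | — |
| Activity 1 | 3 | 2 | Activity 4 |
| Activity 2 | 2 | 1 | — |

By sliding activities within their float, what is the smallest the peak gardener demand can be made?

Early-start (Activity 3@1, Activity 4@1, Activity 5@1, Activity 1@3, Activity 2@1) gives peak 9: d1:9  d2:9  d3:7  d4:7  d5:2  d6:0  d7:0  d8:0.
Shift Activity 5→5, Activity 1→5, Activity 2→3.
Schedule Activity 3@1, Activity 4@1, Activity 5@5, Activity 1@5, Activity 2@3: d1:6  d2:6  d3:6  d4:6  d5:4  d6:4  d7:2  d8:0 — peak 6.

6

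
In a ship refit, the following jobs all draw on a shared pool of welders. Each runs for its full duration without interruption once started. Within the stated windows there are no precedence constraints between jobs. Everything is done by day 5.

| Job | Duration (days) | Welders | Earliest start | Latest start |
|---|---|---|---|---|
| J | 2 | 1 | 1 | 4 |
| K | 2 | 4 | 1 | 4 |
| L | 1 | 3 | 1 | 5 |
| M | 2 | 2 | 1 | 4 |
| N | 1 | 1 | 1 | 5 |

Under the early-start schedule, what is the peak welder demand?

11

Early-start schedule: J@1, K@1, L@1, M@1, N@1.
Load per day: day 1: 11, day 2: 7, day 3: 0, day 4: 0, day 5: 0.
Peak is 11.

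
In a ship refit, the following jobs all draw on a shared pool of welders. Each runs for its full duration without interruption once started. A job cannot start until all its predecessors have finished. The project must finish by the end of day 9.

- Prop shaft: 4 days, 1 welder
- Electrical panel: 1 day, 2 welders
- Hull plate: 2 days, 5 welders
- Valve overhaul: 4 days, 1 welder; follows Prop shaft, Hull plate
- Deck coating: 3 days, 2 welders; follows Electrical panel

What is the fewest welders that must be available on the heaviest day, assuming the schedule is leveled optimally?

6

Early-start (Prop shaft@1, Electrical panel@1, Hull plate@1, Valve overhaul@5, Deck coating@2) gives peak 8: d1:8  d2:8  d3:3  d4:3  d5:1  d6:1  d7:1  d8:1  d9:0.
Shift Hull plate→2, Deck coating→4.
Schedule Prop shaft@1, Electrical panel@1, Hull plate@2, Valve overhaul@5, Deck coating@4: d1:3  d2:6  d3:6  d4:3  d5:3  d6:3  d7:1  d8:1  d9:0 — peak 6.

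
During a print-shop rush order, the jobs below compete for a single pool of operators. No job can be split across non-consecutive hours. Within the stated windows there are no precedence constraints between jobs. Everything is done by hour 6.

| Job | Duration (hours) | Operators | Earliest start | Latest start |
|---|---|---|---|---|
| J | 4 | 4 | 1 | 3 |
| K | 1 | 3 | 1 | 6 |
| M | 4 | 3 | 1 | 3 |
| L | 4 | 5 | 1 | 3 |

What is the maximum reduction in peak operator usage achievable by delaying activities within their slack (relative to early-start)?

3

Early-start peak: h1:15  h2:12  h3:12  h4:12  h5:0  h6:0 ⇒ 15.
Leveled (J@1, K@1, M@1, L@2): h1:10  h2:12  h3:12  h4:12  h5:5  h6:0 ⇒ 12.
Reduction 15 − 12 = 3.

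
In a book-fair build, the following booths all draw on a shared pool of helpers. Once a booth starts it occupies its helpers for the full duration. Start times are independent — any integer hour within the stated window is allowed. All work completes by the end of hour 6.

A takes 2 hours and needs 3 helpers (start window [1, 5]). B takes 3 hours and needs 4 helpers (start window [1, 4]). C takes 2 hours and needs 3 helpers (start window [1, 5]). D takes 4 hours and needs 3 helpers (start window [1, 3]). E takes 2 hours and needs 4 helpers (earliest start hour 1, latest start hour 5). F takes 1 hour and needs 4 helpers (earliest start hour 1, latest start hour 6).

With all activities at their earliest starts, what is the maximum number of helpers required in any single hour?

Early-start schedule: A@1, B@1, C@1, D@1, E@1, F@1.
Load per hour: hour 1: 21, hour 2: 17, hour 3: 7, hour 4: 3, hour 5: 0, hour 6: 0.
Peak is 21.

21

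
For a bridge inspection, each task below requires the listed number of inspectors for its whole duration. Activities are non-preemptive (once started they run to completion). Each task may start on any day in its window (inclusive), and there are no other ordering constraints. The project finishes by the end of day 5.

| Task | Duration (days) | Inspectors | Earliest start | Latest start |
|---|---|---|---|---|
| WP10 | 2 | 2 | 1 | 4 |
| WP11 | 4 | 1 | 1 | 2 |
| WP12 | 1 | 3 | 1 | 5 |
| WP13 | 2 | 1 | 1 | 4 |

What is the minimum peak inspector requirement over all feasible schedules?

3

Early-start (WP10@1, WP11@1, WP12@1, WP13@1) gives peak 7: d1:7  d2:4  d3:1  d4:1  d5:0.
Shift WP12→5, WP13→3.
Schedule WP10@1, WP11@1, WP12@5, WP13@3: d1:3  d2:3  d3:2  d4:2  d5:3 — peak 3.
Total inspector-days = 13 over 5 days ⇒ peak ≥ ⌈13/5⌉ = 3, so 3 is optimal.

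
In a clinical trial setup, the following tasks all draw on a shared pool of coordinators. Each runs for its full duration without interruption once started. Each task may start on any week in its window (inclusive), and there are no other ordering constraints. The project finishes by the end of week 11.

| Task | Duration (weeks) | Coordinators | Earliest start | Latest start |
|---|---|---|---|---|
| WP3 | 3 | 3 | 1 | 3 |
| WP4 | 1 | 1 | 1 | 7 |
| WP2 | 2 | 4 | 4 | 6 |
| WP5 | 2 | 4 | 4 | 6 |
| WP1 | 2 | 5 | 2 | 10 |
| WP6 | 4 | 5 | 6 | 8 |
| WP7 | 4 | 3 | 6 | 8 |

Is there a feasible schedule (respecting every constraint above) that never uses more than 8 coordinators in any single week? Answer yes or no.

Schedule WP3@1, WP4@1, WP2@4, WP5@4, WP1@2, WP6@6, WP7@6: w1:4  w2:8  w3:8  w4:8  w5:8  w6:8  w7:8  w8:8  w9:8  w10:0  w11:0 — peak 8 ≤ 8.

yes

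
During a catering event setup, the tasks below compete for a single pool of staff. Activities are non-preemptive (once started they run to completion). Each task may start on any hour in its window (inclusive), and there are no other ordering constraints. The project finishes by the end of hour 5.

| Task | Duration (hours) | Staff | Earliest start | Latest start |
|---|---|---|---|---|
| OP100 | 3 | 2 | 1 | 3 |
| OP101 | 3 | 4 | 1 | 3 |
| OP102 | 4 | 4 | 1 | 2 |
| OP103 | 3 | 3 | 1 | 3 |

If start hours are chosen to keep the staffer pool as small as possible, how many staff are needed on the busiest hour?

13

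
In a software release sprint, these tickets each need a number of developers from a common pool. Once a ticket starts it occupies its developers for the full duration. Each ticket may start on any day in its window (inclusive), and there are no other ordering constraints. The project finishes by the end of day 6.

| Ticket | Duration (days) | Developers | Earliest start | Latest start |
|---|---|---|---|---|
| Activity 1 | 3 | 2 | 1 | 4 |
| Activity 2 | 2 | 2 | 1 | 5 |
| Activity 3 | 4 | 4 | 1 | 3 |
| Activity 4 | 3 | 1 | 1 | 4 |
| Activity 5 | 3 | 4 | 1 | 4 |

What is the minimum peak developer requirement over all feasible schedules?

8

Early-start (Activity 1@1, Activity 2@1, Activity 3@1, Activity 4@1, Activity 5@1) gives peak 13: d1:13  d2:13  d3:11  d4:4  d5:0  d6:0.
Shift Activity 3→3, Activity 5→4.
Schedule Activity 1@1, Activity 2@1, Activity 3@3, Activity 4@1, Activity 5@4: d1:5  d2:5  d3:7  d4:8  d5:8  d6:8 — peak 8.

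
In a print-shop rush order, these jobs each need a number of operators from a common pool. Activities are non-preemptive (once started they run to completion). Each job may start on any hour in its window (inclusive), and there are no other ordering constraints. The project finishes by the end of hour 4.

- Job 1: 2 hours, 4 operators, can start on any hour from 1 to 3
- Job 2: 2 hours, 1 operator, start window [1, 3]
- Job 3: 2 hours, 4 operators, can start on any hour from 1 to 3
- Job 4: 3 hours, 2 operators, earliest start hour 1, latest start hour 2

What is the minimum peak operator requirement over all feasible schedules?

7

Early-start (Job 1@1, Job 2@1, Job 3@1, Job 4@1) gives peak 11: h1:11  h2:11  h3:2  h4:0.
Shift Job 3→3.
Schedule Job 1@1, Job 2@1, Job 3@3, Job 4@1: h1:7  h2:7  h3:6  h4:4 — peak 7.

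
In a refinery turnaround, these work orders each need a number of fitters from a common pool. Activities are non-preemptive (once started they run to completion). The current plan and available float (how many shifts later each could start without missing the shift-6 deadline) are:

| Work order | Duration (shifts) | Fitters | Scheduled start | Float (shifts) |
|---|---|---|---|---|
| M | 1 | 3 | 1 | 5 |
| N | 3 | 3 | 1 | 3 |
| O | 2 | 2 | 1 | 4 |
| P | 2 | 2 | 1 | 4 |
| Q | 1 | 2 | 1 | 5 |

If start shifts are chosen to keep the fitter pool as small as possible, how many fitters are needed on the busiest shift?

5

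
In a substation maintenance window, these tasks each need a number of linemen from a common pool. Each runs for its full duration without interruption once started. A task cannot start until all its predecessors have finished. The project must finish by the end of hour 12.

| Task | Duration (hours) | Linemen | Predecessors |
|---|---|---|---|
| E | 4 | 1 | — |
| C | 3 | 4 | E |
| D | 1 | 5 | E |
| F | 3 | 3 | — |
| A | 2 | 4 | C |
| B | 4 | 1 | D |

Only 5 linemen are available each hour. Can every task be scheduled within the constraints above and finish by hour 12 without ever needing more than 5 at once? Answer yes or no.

yes

Schedule E@1, C@5, D@8, F@1, A@9, B@9: h1:4  h2:4  h3:4  h4:1  h5:4  h6:4  h7:4  h8:5  h9:5  h10:5  h11:1  h12:1 — peak 5 ≤ 5.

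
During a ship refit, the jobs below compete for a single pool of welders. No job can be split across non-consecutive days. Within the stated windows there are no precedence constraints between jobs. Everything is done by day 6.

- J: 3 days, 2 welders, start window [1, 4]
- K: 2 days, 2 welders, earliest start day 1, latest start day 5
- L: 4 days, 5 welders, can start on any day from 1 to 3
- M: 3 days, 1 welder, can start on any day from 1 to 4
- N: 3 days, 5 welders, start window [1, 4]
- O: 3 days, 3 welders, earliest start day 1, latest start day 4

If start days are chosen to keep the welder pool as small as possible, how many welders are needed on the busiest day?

11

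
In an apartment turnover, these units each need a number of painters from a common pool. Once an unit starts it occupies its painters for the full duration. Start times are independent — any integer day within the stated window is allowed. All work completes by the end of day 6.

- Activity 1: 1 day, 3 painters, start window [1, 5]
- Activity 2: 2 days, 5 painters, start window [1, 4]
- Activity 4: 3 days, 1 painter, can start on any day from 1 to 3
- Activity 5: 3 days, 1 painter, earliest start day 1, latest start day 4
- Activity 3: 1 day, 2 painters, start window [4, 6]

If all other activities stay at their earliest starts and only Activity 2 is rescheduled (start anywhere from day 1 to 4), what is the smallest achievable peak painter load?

7

Activity 2@1: d1:10  d2:7  d3:2  d4:2  d5:0  d6:0 → peak 10
Activity 2@2: d1:5  d2:7  d3:7  d4:2  d5:0  d6:0 → peak 7
Activity 2@3: d1:5  d2:2  d3:7  d4:7  d5:0  d6:0 → peak 7
Activity 2@4: d1:5  d2:2  d3:2  d4:7  d5:5  d6:0 → peak 7
Best is Activity 2@2, peak 7.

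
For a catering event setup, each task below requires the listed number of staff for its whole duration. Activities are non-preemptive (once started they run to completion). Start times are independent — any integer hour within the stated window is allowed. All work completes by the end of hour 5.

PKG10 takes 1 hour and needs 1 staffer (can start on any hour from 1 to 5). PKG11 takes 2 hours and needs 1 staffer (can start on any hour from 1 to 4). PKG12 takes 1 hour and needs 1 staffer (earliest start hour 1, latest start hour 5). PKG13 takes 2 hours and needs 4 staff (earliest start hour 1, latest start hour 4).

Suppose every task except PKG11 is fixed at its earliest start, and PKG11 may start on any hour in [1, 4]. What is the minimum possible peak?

6

PKG11@1: h1:7  h2:5  h3:0  h4:0  h5:0 → peak 7
PKG11@2: h1:6  h2:5  h3:1  h4:0  h5:0 → peak 6
PKG11@3: h1:6  h2:4  h3:1  h4:1  h5:0 → peak 6
PKG11@4: h1:6  h2:4  h3:0  h4:1  h5:1 → peak 6
Best is PKG11@2, peak 6.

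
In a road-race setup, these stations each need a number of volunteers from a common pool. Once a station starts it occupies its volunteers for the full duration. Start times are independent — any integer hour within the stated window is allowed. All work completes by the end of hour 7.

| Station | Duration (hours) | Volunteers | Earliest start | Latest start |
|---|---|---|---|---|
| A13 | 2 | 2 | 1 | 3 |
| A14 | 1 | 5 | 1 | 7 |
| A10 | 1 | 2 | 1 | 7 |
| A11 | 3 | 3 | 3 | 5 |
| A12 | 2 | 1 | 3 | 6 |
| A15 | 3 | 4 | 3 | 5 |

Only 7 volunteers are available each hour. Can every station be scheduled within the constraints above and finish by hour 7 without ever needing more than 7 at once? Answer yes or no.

Schedule A13@1, A14@1, A10@2, A11@3, A12@3, A15@5: h1:7  h2:4  h3:4  h4:4  h5:7  h6:4  h7:4 — peak 7 ≤ 7.

yes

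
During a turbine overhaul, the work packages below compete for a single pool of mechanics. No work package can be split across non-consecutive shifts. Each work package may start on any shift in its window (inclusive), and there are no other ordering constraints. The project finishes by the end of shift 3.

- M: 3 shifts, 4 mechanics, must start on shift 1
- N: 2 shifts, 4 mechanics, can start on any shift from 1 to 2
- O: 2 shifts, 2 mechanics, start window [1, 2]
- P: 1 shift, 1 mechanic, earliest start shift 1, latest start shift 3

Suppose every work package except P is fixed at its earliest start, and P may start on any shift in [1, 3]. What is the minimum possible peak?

10

P@1: s1:11  s2:10  s3:4 → peak 11
P@2: s1:10  s2:11  s3:4 → peak 11
P@3: s1:10  s2:10  s3:5 → peak 10
Best is P@3, peak 10.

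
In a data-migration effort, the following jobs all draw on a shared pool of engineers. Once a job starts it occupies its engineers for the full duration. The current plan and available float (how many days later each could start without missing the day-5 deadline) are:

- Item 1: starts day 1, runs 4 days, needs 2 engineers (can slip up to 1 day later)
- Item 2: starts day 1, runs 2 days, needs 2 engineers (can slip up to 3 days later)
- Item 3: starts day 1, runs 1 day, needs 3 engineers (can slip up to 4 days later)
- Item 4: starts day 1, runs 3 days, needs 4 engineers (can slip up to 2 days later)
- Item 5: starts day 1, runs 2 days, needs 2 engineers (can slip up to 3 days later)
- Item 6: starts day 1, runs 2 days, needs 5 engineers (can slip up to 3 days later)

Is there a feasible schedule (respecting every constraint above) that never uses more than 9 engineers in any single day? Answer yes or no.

yes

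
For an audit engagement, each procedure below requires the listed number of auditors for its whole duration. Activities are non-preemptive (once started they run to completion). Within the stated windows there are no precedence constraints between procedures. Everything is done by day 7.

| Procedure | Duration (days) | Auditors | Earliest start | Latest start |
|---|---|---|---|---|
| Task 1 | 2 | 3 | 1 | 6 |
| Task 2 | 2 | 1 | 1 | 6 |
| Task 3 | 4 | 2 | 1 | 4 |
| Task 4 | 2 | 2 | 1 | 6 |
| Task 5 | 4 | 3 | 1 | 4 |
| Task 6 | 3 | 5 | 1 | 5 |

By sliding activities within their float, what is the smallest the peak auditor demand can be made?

Early-start (Task 1@1, Task 2@1, Task 3@1, Task 4@1, Task 5@1, Task 6@1) gives peak 16: d1:16  d2:16  d3:10  d4:5  d5:0  d6:0  d7:0.
Shift Task 3→3, Task 4→3, Task 6→5.
Schedule Task 1@1, Task 2@1, Task 3@3, Task 4@3, Task 5@1, Task 6@5: d1:7  d2:7  d3:7  d4:7  d5:7  d6:7  d7:5 — peak 7.
Total auditor-days = 47 over 7 days ⇒ peak ≥ ⌈47/7⌉ = 7, so 7 is optimal.

7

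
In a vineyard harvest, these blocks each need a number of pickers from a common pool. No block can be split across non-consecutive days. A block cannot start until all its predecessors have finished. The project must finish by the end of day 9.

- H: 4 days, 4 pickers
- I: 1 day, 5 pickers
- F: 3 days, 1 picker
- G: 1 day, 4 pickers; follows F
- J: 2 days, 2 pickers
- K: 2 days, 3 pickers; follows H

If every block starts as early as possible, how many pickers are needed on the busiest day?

12

Early-start schedule: H@1, I@1, F@1, G@4, J@1, K@5.
Load per day: day 1: 12, day 2: 7, day 3: 5, day 4: 8, day 5: 3, day 6: 3, day 7: 0, day 8: 0, day 9: 0.
Peak is 12.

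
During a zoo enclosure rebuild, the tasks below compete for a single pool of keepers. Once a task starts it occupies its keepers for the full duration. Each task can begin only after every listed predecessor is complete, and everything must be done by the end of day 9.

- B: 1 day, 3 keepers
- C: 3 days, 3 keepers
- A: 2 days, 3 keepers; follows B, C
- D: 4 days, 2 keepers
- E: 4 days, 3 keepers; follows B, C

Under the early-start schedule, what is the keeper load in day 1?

At early start, day 1 has: B, C, D.
Demand: 3 + 3 + 2 = 8.

8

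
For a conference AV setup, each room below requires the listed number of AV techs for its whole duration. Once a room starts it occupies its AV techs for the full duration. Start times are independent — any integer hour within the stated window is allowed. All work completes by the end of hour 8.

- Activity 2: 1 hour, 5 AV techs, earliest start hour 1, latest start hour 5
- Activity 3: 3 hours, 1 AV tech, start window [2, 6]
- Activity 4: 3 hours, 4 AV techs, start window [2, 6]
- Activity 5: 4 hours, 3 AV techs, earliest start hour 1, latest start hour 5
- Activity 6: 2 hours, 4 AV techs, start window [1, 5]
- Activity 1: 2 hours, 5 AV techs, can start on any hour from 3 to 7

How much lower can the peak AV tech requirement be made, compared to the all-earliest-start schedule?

Early-start peak: h1:12  h2:12  h3:13  h4:13  h5:0  h6:0  h7:0  h8:0 ⇒ 13.
Leveled (Activity 2@1, Activity 3@6, Activity 4@2, Activity 5@2, Activity 6@5, Activity 1@7): h1:5  h2:7  h3:7  h4:7  h5:7  h6:5  h7:6  h8:6 ⇒ 7.
Reduction 13 − 7 = 6.

6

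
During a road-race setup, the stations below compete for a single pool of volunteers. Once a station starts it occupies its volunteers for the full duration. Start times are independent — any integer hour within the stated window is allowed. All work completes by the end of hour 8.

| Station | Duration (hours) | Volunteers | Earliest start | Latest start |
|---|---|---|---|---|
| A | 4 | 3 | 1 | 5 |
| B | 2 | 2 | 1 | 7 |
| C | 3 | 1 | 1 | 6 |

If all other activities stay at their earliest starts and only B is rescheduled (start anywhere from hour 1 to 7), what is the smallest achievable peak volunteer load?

4

B@1: h1:6  h2:6  h3:4  h4:3  h5:0  h6:0  h7:0  h8:0 → peak 6
B@2: h1:4  h2:6  h3:6  h4:3  h5:0  h6:0  h7:0  h8:0 → peak 6
B@3: h1:4  h2:4  h3:6  h4:5  h5:0  h6:0  h7:0  h8:0 → peak 6
B@4: h1:4  h2:4  h3:4  h4:5  h5:2  h6:0  h7:0  h8:0 → peak 5
B@5: h1:4  h2:4  h3:4  h4:3  h5:2  h6:2  h7:0  h8:0 → peak 4
B@6: h1:4  h2:4  h3:4  h4:3  h5:0  h6:2  h7:2  h8:0 → peak 4
B@7: h1:4  h2:4  h3:4  h4:3  h5:0  h6:0  h7:2  h8:2 → peak 4
Best is B@5, peak 4.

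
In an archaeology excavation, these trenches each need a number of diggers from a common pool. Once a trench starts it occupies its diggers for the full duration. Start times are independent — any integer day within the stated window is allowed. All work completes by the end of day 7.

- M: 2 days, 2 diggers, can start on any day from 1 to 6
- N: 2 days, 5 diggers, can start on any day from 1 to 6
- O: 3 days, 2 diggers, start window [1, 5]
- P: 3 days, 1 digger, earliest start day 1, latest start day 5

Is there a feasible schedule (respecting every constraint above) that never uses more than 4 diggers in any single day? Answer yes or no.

no

The minimum achievable peak is 5; 4 < 5, so no feasible schedule stays within the cap.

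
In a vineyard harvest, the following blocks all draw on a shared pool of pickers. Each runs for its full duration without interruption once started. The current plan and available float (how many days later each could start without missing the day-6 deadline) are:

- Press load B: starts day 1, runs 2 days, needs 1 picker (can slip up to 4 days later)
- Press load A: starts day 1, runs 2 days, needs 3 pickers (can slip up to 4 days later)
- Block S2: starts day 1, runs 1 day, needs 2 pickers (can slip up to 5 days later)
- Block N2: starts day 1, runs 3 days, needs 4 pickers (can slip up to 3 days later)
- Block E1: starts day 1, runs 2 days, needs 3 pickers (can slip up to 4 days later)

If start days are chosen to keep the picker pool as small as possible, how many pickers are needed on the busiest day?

6

Early-start (Press load B@1, Press load A@1, Block S2@1, Block N2@1, Block E1@1) gives peak 13: d1:13  d2:11  d3:4  d4:0  d5:0  d6:0.
Shift Press load A→4, Block S2→3, Block E1→4.
Schedule Press load B@1, Press load A@4, Block S2@3, Block N2@1, Block E1@4: d1:5  d2:5  d3:6  d4:6  d5:6  d6:0 — peak 6.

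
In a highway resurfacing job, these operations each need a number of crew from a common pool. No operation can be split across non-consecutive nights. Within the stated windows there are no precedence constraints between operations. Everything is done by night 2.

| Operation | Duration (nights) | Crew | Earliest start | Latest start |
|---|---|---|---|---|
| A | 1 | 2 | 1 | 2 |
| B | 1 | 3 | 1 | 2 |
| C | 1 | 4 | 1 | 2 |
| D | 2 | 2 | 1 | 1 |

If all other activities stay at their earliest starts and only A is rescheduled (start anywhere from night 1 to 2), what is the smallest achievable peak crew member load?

9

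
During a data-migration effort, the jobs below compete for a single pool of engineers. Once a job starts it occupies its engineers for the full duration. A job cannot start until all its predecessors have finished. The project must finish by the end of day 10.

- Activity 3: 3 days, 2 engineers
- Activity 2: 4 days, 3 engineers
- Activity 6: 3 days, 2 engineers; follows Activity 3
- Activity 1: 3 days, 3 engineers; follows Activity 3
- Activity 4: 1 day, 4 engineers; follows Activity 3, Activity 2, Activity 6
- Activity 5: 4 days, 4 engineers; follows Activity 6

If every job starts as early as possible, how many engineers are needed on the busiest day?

8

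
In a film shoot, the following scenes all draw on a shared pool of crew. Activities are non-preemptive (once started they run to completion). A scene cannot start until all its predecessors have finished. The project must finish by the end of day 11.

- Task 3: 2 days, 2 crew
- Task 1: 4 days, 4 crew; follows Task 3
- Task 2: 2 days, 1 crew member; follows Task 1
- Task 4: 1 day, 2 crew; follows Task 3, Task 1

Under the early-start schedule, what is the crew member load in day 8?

At early start, day 8 has: Task 2.
Demand: 1 = 1.

1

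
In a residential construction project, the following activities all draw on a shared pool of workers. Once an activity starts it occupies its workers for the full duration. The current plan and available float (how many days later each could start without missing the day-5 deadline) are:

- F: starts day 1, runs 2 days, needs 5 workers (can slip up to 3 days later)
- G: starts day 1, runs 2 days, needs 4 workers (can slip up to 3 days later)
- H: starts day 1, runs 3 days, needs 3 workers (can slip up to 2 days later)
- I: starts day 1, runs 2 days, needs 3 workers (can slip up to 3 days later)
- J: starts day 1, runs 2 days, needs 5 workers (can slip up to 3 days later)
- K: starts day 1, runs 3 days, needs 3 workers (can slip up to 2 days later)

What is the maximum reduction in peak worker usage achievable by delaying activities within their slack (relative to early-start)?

Early-start peak: d1:23  d2:23  d3:6  d4:0  d5:0 ⇒ 23.
Leveled (F@1, G@1, H@1, I@3, J@4, K@3): d1:12  d2:12  d3:9  d4:11  d5:8 ⇒ 12.
Reduction 23 − 12 = 11.

11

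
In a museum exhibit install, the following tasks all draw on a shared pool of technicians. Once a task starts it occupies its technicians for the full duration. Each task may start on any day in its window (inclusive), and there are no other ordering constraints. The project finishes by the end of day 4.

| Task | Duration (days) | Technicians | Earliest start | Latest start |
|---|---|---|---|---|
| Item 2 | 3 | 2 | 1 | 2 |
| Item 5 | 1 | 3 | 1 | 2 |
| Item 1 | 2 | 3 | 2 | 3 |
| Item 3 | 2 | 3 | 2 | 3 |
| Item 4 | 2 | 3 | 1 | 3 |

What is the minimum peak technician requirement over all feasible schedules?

Early-start (Item 2@1, Item 5@1, Item 1@2, Item 3@2, Item 4@1) gives peak 11: d1:8  d2:11  d3:8  d4:0.
Shift Item 3→3.
Schedule Item 2@1, Item 5@1, Item 1@2, Item 3@3, Item 4@1: d1:8  d2:8  d3:8  d4:3 — peak 8.

8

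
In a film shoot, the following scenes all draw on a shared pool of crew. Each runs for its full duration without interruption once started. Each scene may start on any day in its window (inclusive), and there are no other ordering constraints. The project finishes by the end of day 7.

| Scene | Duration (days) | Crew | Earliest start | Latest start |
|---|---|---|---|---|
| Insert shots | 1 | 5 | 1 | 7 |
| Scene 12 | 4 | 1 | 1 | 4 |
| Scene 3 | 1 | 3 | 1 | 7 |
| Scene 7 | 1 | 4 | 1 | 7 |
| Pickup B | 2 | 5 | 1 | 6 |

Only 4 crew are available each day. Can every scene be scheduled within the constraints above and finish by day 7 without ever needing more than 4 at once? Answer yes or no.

no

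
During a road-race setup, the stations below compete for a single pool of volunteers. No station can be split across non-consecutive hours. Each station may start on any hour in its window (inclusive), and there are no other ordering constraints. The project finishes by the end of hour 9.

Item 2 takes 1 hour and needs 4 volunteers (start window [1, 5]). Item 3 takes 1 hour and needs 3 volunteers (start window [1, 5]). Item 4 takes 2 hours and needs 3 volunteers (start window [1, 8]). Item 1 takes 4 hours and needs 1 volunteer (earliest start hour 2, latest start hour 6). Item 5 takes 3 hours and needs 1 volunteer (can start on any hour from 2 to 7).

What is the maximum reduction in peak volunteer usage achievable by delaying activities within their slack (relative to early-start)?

6

Early-start peak: h1:10  h2:5  h3:2  h4:2  h5:1  h6:0  h7:0  h8:0  h9:0 ⇒ 10.
Leveled (Item 2@1, Item 3@2, Item 4@3, Item 1@2, Item 5@5): h1:4  h2:4  h3:4  h4:4  h5:2  h6:1  h7:1  h8:0  h9:0 ⇒ 4.
Reduction 10 − 4 = 6.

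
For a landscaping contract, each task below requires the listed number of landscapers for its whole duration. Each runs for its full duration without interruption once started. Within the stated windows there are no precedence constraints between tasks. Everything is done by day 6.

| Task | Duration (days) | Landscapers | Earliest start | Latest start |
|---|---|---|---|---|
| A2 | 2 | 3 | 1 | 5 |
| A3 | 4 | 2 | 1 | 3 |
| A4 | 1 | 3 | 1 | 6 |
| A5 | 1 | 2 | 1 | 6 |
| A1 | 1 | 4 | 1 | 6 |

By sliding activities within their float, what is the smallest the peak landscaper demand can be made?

5

Early-start (A2@1, A3@1, A4@1, A5@1, A1@1) gives peak 14: d1:14  d2:5  d3:2  d4:2  d5:0  d6:0.
Shift A4→3, A5→4, A1→5.
Schedule A2@1, A3@1, A4@3, A5@4, A1@5: d1:5  d2:5  d3:5  d4:4  d5:4  d6:0 — peak 5.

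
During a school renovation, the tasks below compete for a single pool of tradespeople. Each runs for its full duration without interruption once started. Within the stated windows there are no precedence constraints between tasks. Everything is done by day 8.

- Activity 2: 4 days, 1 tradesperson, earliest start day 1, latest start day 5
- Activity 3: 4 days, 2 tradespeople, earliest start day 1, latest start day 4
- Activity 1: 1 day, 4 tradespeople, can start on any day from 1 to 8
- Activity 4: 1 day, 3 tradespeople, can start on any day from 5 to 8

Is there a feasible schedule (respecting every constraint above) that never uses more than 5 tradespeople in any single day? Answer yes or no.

Schedule Activity 2@1, Activity 3@1, Activity 1@5, Activity 4@6: d1:3  d2:3  d3:3  d4:3  d5:4  d6:3  d7:0  d8:0 — peak 4 ≤ 5.

yes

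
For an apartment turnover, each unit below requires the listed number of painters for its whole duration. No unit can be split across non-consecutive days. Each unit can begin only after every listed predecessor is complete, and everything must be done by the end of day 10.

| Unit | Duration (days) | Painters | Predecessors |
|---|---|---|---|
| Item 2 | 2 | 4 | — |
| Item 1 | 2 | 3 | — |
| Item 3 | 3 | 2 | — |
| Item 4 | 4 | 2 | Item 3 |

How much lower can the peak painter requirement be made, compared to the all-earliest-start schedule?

4

Early-start peak: d1:9  d2:9  d3:2  d4:2  d5:2  d6:2  d7:2  d8:0  d9:0  d10:0 ⇒ 9.
Leveled (Item 2@1, Item 1@3, Item 3@3, Item 4@6): d1:4  d2:4  d3:5  d4:5  d5:2  d6:2  d7:2  d8:2  d9:2  d10:0 ⇒ 5.
Reduction 9 − 5 = 4.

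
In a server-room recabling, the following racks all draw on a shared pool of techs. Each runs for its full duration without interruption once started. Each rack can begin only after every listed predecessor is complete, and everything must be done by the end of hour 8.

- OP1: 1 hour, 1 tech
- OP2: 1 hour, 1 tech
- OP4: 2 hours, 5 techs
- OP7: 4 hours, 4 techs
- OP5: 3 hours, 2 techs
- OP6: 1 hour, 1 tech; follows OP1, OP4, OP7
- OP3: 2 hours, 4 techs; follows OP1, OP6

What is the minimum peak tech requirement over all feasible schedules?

Early-start (OP1@1, OP2@1, OP4@1, OP7@1, OP5@1, OP6@5, OP3@6) gives peak 13: h1:13  h2:11  h3:6  h4:4  h5:1  h6:4  h7:4  h8:0.
Shift OP7→2, OP5→3, OP6→6, OP3→7.
Schedule OP1@1, OP2@1, OP4@1, OP7@2, OP5@3, OP6@6, OP3@7: h1:7  h2:9  h3:6  h4:6  h5:6  h6:1  h7:4  h8:4 — peak 9.

9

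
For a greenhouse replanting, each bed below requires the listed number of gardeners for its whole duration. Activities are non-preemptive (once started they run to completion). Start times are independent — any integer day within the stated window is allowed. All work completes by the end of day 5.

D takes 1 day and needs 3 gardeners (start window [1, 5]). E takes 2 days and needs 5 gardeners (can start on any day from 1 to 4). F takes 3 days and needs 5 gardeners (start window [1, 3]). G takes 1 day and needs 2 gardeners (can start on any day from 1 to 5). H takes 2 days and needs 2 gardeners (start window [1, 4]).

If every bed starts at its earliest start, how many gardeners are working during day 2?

12

At early start, day 2 has: E, F, H.
Demand: 5 + 5 + 2 = 12.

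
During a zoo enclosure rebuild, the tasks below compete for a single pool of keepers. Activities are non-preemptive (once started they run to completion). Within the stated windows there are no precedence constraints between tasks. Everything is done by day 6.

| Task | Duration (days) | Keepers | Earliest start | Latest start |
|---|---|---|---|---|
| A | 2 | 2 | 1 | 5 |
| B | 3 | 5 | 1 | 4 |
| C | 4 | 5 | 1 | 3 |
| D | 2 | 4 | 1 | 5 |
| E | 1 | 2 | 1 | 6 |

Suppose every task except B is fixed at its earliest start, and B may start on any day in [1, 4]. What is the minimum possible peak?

13

B@1: d1:18  d2:16  d3:10  d4:5  d5:0  d6:0 → peak 18
B@2: d1:13  d2:16  d3:10  d4:10  d5:0  d6:0 → peak 16
B@3: d1:13  d2:11  d3:10  d4:10  d5:5  d6:0 → peak 13
B@4: d1:13  d2:11  d3:5  d4:10  d5:5  d6:5 → peak 13
Best is B@3, peak 13.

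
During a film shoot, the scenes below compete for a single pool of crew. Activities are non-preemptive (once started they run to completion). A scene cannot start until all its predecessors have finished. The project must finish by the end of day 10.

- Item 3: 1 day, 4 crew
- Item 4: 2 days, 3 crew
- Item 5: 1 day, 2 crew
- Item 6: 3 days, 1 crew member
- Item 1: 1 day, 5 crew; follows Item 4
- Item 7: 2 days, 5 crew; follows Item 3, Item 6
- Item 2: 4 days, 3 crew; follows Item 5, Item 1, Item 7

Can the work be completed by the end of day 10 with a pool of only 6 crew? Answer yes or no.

Schedule Item 3@1, Item 4@2, Item 5@1, Item 6@2, Item 1@4, Item 7@5, Item 2@7: d1:6  d2:4  d3:4  d4:6  d5:5  d6:5  d7:3  d8:3  d9:3  d10:3 — peak 6 ≤ 6.

yes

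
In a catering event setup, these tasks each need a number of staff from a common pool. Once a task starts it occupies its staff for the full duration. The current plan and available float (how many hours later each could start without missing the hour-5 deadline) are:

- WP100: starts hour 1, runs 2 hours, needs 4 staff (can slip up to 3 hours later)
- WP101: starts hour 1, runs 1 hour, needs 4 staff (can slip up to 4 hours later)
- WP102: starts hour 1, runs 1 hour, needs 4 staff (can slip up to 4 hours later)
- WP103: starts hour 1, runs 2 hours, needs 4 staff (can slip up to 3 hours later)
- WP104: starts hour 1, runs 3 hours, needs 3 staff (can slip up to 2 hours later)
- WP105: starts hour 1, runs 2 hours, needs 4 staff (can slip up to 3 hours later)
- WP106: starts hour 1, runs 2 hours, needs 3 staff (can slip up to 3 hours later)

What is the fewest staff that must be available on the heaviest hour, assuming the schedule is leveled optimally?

Early-start (WP100@1, WP101@1, WP102@1, WP103@1, WP104@1, WP105@1, WP106@1) gives peak 26: h1:26  h2:18  h3:3  h4:0  h5:0.
Shift WP102→2, WP103→3, WP105→3, WP106→4.
Schedule WP100@1, WP101@1, WP102@2, WP103@3, WP104@1, WP105@3, WP106@4: h1:11  h2:11  h3:11  h4:11  h5:3 — peak 11.

11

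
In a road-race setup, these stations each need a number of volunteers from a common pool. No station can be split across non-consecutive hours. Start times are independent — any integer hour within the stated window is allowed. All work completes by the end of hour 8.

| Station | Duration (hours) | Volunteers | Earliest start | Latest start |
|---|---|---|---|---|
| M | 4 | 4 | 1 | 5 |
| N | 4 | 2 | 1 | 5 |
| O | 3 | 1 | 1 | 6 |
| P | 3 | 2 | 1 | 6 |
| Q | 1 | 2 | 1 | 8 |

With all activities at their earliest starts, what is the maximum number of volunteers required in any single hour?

Early-start schedule: M@1, N@1, O@1, P@1, Q@1.
Load per hour: hour 1: 11, hour 2: 9, hour 3: 9, hour 4: 6, hour 5: 0, hour 6: 0, hour 7: 0, hour 8: 0.
Peak is 11.

11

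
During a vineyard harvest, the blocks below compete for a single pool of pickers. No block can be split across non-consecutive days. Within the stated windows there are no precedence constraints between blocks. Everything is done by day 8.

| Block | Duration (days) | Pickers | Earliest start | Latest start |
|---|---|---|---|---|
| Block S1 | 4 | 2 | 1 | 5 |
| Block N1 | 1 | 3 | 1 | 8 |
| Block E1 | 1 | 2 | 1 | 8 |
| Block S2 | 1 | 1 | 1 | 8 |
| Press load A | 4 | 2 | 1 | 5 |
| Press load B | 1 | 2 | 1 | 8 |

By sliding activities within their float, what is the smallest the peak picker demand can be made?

4

Early-start (Block S1@1, Block N1@1, Block E1@1, Block S2@1, Press load A@1, Press load B@1) gives peak 12: d1:12  d2:4  d3:4  d4:4  d5:0  d6:0  d7:0  d8:0.
Shift Block N1→5, Block E1→6, Block S2→5, Press load B→6.
Schedule Block S1@1, Block N1@5, Block E1@6, Block S2@5, Press load A@1, Press load B@6: d1:4  d2:4  d3:4  d4:4  d5:4  d6:4  d7:0  d8:0 — peak 4.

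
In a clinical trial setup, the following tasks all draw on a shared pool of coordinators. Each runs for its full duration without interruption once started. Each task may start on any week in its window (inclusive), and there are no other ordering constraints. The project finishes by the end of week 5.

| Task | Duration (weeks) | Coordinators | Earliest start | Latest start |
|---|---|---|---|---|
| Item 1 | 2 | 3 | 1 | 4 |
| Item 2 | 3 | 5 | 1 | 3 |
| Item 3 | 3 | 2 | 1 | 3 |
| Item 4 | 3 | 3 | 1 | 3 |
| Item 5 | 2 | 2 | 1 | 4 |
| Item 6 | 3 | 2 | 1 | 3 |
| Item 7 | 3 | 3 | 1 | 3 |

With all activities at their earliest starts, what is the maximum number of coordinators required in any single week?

Early-start schedule: Item 1@1, Item 2@1, Item 3@1, Item 4@1, Item 5@1, Item 6@1, Item 7@1.
Load per week: week 1: 20, week 2: 20, week 3: 15, week 4: 0, week 5: 0.
Peak is 20.

20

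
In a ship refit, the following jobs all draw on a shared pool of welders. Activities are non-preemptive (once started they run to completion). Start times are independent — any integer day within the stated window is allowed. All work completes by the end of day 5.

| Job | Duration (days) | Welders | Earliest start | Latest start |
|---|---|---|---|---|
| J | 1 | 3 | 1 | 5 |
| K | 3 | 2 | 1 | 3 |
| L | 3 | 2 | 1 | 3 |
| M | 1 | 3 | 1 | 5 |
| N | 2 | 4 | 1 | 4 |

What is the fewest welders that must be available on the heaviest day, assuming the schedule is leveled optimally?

6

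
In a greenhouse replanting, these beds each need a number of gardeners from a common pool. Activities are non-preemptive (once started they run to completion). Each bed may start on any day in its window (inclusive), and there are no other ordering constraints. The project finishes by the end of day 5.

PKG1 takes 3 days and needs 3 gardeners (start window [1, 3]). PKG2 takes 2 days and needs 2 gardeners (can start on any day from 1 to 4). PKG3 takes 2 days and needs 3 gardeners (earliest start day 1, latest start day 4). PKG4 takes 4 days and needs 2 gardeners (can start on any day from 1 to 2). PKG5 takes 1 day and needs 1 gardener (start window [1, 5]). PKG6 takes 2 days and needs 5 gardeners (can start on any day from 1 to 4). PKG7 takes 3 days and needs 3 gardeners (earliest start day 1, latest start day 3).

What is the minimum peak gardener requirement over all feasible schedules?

Early-start (PKG1@1, PKG2@1, PKG3@1, PKG4@1, PKG5@1, PKG6@1, PKG7@1) gives peak 19: d1:19  d2:18  d3:8  d4:2  d5:0.
Shift PKG5→3, PKG6→4, PKG7→3.
Schedule PKG1@1, PKG2@1, PKG3@1, PKG4@1, PKG5@3, PKG6@4, PKG7@3: d1:10  d2:10  d3:9  d4:10  d5:8 — peak 10.
Total gardener-days = 47 over 5 days ⇒ peak ≥ ⌈47/5⌉ = 10, so 10 is optimal.

10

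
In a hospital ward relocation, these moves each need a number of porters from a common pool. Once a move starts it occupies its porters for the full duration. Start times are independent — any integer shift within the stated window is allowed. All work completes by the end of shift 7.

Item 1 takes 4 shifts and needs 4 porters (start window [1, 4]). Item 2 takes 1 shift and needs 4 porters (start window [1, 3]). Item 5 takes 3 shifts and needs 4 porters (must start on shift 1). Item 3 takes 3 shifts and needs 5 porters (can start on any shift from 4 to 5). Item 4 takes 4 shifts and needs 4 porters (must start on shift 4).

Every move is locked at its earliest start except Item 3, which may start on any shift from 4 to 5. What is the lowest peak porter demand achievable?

12

Item 3@4: s1:12  s2:8  s3:8  s4:13  s5:9  s6:9  s7:4 → peak 13
Item 3@5: s1:12  s2:8  s3:8  s4:8  s5:9  s6:9  s7:9 → peak 12
Best is Item 3@5, peak 12.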